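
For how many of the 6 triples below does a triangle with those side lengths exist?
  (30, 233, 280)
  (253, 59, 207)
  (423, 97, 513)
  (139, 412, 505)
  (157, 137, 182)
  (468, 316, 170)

5

(30,233,280): 30+233 ≤ 280 → not valid
(59,207,253): 59+207 > 253 → valid
(97,423,513): 97+423 > 513 → valid
(139,412,505): 139+412 > 505 → valid
(137,157,182): 137+157 > 182 → valid
(170,316,468): 170+316 > 468 → valid
5 of the 6 triples form a triangle.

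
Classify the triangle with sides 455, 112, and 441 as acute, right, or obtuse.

right

Compare the square of the longest side to the sum of squares of the other two: 112² + 441² = 207025 = 455².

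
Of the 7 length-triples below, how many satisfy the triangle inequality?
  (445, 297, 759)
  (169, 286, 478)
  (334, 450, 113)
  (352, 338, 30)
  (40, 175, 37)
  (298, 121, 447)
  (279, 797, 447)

1

(297,445,759): 297+445 ≤ 759 → not valid
(169,286,478): 169+286 ≤ 478 → not valid
(113,334,450): 113+334 ≤ 450 → not valid
(30,338,352): 30+338 > 352 → valid
(37,40,175): 37+40 ≤ 175 → not valid
(121,298,447): 121+298 ≤ 447 → not valid
(279,447,797): 279+447 ≤ 797 → not valid
1 of the 7 triples forms a triangle.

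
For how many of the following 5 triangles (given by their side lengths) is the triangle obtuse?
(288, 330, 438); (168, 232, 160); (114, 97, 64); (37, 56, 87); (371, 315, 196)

(288,330,438): 288²+330² = 191844 = 438² → right
(168,232,160): 160²+168² = 53824 = 232² → right
(114,97,64): 64²+97² = 13505 > 12996 = 114² → acute
(37,56,87): 37²+56² = 4505 < 7569 = 87² → obtuse
(371,315,196): 196²+315² = 137641 = 371² → right
1 of the 5 is obtuse.

1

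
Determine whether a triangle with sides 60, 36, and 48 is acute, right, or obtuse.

right

Compare the square of the longest side to the sum of squares of the other two: 36² + 48² = 3600 = 60².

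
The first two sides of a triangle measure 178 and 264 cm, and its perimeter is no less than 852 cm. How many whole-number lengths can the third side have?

32

Triangle inequality: 86 < x < 442. Perimeter ≥ 852 gives x ≥ 852 − 178 − 264 = 410.
So 410 ≤ x < 442; integers 410 through 441: 32 values.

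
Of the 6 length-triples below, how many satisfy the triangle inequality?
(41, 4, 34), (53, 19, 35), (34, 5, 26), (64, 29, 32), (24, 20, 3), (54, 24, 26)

(4,34,41): 4+34 ≤ 41 → not valid
(19,35,53): 19+35 > 53 → valid
(5,26,34): 5+26 ≤ 34 → not valid
(29,32,64): 29+32 ≤ 64 → not valid
(3,20,24): 3+20 ≤ 24 → not valid
(24,26,54): 24+26 ≤ 54 → not valid
1 of the 6 triples forms a triangle.

1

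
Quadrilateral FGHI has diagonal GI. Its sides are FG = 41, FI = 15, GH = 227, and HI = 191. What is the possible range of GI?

From triangle FGI: |41 − 15| < GI < 41 + 15, i.e. 26 < GI < 56.
From triangle HGI: 36 < GI < 418.
Both must hold, so GI lies in the intersection.

36 < GI < 56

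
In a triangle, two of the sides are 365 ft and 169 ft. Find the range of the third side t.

196 < t < 534

By the triangle inequality, t must be less than 365 + 169 = 534 and greater than |365 − 169| = 196.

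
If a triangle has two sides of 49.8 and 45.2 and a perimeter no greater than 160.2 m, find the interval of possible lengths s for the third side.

4.6 < s ≤ 65.2

Triangle inequality alone gives 4.6 < s < 95.0.
The perimeter condition gives s ≤ 160.2 − 49.8 − 45.2 = 65.2.
Intersecting the two: 4.6 < s ≤ 65.2.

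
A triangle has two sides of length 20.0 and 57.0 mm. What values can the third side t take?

By the triangle inequality, t must be less than 20.0 + 57.0 = 77.0 and greater than |20.0 − 57.0| = 37.0.

37.0 < t < 77.0 (mm)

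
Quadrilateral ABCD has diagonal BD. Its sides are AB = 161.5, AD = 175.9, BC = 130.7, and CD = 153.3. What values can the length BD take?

From triangle ABD: |161.5 − 175.9| < BD < 161.5 + 175.9, i.e. 14.4 < BD < 337.4.
From triangle CBD: 22.6 < BD < 284.0.
Both must hold, so BD lies in the intersection.

22.6 < BD < 284.0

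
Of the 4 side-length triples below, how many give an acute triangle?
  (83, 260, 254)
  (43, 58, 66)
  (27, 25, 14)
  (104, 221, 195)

3

(83,260,254): 83²+254² = 71405 > 67600 = 260² → acute
(43,58,66): 43²+58² = 5213 > 4356 = 66² → acute
(27,25,14): 14²+25² = 821 > 729 = 27² → acute
(104,221,195): 104²+195² = 48841 = 221² → right
3 of the 4 are acute.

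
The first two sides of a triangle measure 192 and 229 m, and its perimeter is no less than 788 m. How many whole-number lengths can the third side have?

54

Triangle inequality: 37 < x < 421. Perimeter ≥ 788 gives x ≥ 788 − 192 − 229 = 367.
So 367 ≤ x < 421; integers 367 through 420: 54 values.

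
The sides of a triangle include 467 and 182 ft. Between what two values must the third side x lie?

By the triangle inequality, x must be less than 467 + 182 = 649 and greater than |467 − 182| = 285.

285 < x < 649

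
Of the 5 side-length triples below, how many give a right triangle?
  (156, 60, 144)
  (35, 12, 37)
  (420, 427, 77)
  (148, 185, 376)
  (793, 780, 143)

4

(156,60,144): 60²+144² = 24336 = 156² → right
(35,12,37): 12²+35² = 1369 = 37² → right
(420,427,77): 77²+420² = 182329 = 427² → right
(148,185,376): 148+185 ≤ 376, not a triangle
(793,780,143): 143²+780² = 628849 = 793² → right
4 of the 5 are right.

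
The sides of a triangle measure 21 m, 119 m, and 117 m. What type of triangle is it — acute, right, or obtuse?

obtuse

Compare the square of the longest side to the sum of squares of the other two: 21² + 117² = 14130 < 14161 = 119².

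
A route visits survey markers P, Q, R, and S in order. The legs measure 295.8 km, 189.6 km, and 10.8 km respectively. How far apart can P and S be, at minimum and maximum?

95.4 ≤ PS ≤ 496.2 km

The maximum is all hops collinear in one direction: 295.8 + 189.6 + 10.8 = 496.2.
The longest hop is 295.8; the others sum to 200.4. Folding the others back against it leaves at least 295.8 − 200.4 = 95.4.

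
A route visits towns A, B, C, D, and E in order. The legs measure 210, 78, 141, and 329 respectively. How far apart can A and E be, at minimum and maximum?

The maximum is all hops collinear in one direction: 210 + 78 + 141 + 329 = 758.
The longest hop is 329; the others sum to 429. Since 329 ≤ 429, the path can fold back on itself completely, so the minimum distance is 0.

0 ≤ AE ≤ 758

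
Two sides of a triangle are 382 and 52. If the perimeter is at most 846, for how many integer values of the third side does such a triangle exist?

82

Triangle inequality: 330 < x < 434. Perimeter ≤ 846 gives x ≤ 846 − 382 − 52 = 412.
So 330 < x ≤ 412; integers 331 through 412: 82 values.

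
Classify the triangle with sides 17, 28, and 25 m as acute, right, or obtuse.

Compare the square of the longest side to the sum of squares of the other two: 17² + 25² = 914 > 784 = 28².

acute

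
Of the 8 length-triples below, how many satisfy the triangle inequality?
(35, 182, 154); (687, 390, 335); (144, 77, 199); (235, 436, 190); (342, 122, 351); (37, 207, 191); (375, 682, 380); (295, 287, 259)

(35,154,182): 35+154 > 182 → valid
(335,390,687): 335+390 > 687 → valid
(77,144,199): 77+144 > 199 → valid
(190,235,436): 190+235 ≤ 436 → not valid
(122,342,351): 122+342 > 351 → valid
(37,191,207): 37+191 > 207 → valid
(375,380,682): 375+380 > 682 → valid
(259,287,295): 259+287 > 295 → valid
7 of the 8 triples form a triangle.

7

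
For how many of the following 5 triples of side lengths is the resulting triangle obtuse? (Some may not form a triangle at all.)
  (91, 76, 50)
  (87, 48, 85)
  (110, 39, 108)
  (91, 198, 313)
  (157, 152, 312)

(91,76,50): 50²+76² = 8276 < 8281 = 91² → obtuse
(87,48,85): 48²+85² = 9529 > 7569 = 87² → acute
(110,39,108): 39²+108² = 13185 > 12100 = 110² → acute
(91,198,313): 91+198 ≤ 313, not a triangle
(157,152,312): 152+157 ≤ 312, not a triangle
1 of the 5 is obtuse.

1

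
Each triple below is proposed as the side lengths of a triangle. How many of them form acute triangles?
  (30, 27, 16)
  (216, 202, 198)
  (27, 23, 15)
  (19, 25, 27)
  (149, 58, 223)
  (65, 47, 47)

(30,27,16): 16²+27² = 985 > 900 = 30² → acute
(216,202,198): 198²+202² = 80008 > 46656 = 216² → acute
(27,23,15): 15²+23² = 754 > 729 = 27² → acute
(19,25,27): 19²+25² = 986 > 729 = 27² → acute
(149,58,223): 58+149 ≤ 223, not a triangle
(65,47,47): 47²+47² = 4418 > 4225 = 65² → acute
5 of the 6 are acute.

5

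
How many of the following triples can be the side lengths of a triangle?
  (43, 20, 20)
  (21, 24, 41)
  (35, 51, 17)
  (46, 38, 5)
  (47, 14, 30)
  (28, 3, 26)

(20,20,43): 20+20 ≤ 43 → not valid
(21,24,41): 21+24 > 41 → valid
(17,35,51): 17+35 > 51 → valid
(5,38,46): 5+38 ≤ 46 → not valid
(14,30,47): 14+30 ≤ 47 → not valid
(3,26,28): 3+26 > 28 → valid
3 of the 6 triples form a triangle.

3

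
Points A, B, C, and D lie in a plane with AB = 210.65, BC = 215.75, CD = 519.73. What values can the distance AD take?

The maximum is all hops collinear in one direction: 210.65 + 215.75 + 519.73 = 946.13.
The longest hop is 519.73; the others sum to 426.40. Folding the others back against it leaves at least 519.73 − 426.40 = 93.33.

93.33 ≤ AD ≤ 946.13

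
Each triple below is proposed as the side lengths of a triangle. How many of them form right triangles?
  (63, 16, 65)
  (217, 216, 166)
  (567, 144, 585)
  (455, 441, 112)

(63,16,65): 16²+63² = 4225 = 65² → right
(217,216,166): 166²+216² = 74212 > 47089 = 217² → acute
(567,144,585): 144²+567² = 342225 = 585² → right
(455,441,112): 112²+441² = 207025 = 455² → right
3 of the 4 are right.

3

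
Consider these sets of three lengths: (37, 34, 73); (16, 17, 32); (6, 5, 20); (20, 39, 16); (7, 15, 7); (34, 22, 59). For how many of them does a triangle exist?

(34,37,73): 34+37 ≤ 73 → not valid
(16,17,32): 16+17 > 32 → valid
(5,6,20): 5+6 ≤ 20 → not valid
(16,20,39): 16+20 ≤ 39 → not valid
(7,7,15): 7+7 ≤ 15 → not valid
(22,34,59): 22+34 ≤ 59 → not valid
1 of the 6 triples forms a triangle.

1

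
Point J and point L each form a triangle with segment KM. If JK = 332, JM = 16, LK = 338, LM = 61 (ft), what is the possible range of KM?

316 < KM < 348

From triangle JKM: |332 − 16| < KM < 332 + 16, i.e. 316 < KM < 348.
From triangle LKM: 277 < KM < 399.
Both must hold, so KM lies in the intersection.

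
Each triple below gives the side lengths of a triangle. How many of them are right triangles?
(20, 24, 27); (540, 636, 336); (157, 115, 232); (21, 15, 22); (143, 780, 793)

(20,24,27): 20²+24² = 976 > 729 = 27² → acute
(540,636,336): 336²+540² = 404496 = 636² → right
(157,115,232): 115²+157² = 37874 < 53824 = 232² → obtuse
(21,15,22): 15²+21² = 666 > 484 = 22² → acute
(143,780,793): 143²+780² = 628849 = 793² → right
2 of the 5 are right.

2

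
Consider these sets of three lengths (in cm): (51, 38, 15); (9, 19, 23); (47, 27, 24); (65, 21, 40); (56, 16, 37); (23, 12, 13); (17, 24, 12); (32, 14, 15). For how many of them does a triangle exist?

(15,38,51): 15+38 > 51 → valid
(9,19,23): 9+19 > 23 → valid
(24,27,47): 24+27 > 47 → valid
(21,40,65): 21+40 ≤ 65 → not valid
(16,37,56): 16+37 ≤ 56 → not valid
(12,13,23): 12+13 > 23 → valid
(12,17,24): 12+17 > 24 → valid
(14,15,32): 14+15 ≤ 32 → not valid
5 of the 8 triples form a triangle.

5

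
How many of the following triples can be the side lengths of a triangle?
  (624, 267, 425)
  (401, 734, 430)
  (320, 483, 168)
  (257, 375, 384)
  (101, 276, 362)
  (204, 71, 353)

5

(267,425,624): 267+425 > 624 → valid
(401,430,734): 401+430 > 734 → valid
(168,320,483): 168+320 > 483 → valid
(257,375,384): 257+375 > 384 → valid
(101,276,362): 101+276 > 362 → valid
(71,204,353): 71+204 ≤ 353 → not valid
5 of the 6 triples form a triangle.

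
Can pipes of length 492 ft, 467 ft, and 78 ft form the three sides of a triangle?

Yes

The longest side is 492, and the other two sum to 545.
Since 545 > 492, the triangle inequality holds.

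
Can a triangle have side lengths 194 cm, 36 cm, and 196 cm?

Yes

The longest side is 196, and the other two sum to 230.
Since 230 > 196, the triangle inequality holds.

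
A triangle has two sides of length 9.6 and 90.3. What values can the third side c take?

80.7 < c < 99.9

By the triangle inequality, c must be less than 9.6 + 90.3 = 99.9 and greater than |9.6 − 90.3| = 80.7.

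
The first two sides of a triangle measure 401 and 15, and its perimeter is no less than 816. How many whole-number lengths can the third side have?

Triangle inequality: 386 < x < 416. Perimeter ≥ 816 gives x ≥ 816 − 401 − 15 = 400.
So 400 ≤ x < 416; integers 400 through 415: 16 values.

16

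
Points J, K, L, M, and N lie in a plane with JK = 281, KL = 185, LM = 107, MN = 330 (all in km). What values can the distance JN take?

0 ≤ JN ≤ 903 km

The maximum is all hops collinear in one direction: 281 + 185 + 107 + 330 = 903.
The longest hop is 330; the others sum to 573. Since 330 ≤ 573, the path can fold back on itself completely, so the minimum distance is 0.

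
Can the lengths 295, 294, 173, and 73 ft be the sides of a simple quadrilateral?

A quadrilateral exists iff every side is shorter than the sum of the others — equivalently, the longest side is less than the sum of the rest.
Longest side 295 < 540 (sum of the remaining 3), so yes.

Yes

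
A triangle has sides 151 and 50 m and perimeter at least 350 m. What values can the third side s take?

149 ≤ s < 201 m

Triangle inequality alone gives 101 < s < 201.
The perimeter condition gives s ≥ 350 − 151 − 50 = 149.
Intersecting the two: 149 ≤ s < 201.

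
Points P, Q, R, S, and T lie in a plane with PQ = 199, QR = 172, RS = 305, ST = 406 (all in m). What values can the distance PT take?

0 ≤ PT ≤ 1082 m

The maximum is all hops collinear in one direction: 199 + 172 + 305 + 406 = 1082.
The longest hop is 406; the others sum to 676. Since 406 ≤ 676, the path can fold back on itself completely, so the minimum distance is 0.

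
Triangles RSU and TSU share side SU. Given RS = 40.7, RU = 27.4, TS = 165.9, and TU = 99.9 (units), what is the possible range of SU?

From triangle RSU: |40.7 − 27.4| < SU < 40.7 + 27.4, i.e. 13.3 < SU < 68.1.
From triangle TSU: 66.0 < SU < 265.8.
Both must hold, so SU lies in the intersection.

66.0 < SU < 68.1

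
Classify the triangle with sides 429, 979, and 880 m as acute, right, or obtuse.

right

Compare the square of the longest side to the sum of squares of the other two: 429² + 880² = 958441 = 979².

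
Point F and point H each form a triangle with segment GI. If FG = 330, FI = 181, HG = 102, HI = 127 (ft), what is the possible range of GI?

From triangle FGI: |330 − 181| < GI < 330 + 181, i.e. 149 < GI < 511.
From triangle HGI: 25 < GI < 229.
Both must hold, so GI lies in the intersection.

149 < GI < 229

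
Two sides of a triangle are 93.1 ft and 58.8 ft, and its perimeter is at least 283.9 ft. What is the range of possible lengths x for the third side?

132.0 ≤ x < 151.9 ft

Triangle inequality alone gives 34.3 < x < 151.9.
The perimeter condition gives x ≥ 283.9 − 93.1 − 58.8 = 132.0.
Intersecting the two: 132.0 ≤ x < 151.9.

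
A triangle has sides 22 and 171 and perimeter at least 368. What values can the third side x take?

Triangle inequality alone gives 149 < x < 193.
The perimeter condition gives x ≥ 368 − 22 − 171 = 175.
Intersecting the two: 175 ≤ x < 193.

175 ≤ x < 193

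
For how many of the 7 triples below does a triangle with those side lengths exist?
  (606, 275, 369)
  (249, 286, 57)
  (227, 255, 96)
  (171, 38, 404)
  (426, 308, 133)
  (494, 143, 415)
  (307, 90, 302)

6

(275,369,606): 275+369 > 606 → valid
(57,249,286): 57+249 > 286 → valid
(96,227,255): 96+227 > 255 → valid
(38,171,404): 38+171 ≤ 404 → not valid
(133,308,426): 133+308 > 426 → valid
(143,415,494): 143+415 > 494 → valid
(90,302,307): 90+302 > 307 → valid
6 of the 7 triples form a triangle.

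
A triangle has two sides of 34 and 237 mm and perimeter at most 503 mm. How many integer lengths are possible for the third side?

29

Triangle inequality: 203 < x < 271. Perimeter ≤ 503 gives x ≤ 503 − 34 − 237 = 232.
So 203 < x ≤ 232; integers 204 through 232: 29 values.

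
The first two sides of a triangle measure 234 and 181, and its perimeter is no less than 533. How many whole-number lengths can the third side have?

297

Triangle inequality: 53 < x < 415. Perimeter ≥ 533 gives x ≥ 533 − 234 − 181 = 118.
So 118 ≤ x < 415; integers 118 through 414: 297 values.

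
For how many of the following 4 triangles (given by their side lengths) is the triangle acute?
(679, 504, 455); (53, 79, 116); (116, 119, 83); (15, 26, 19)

1

(679,504,455): 455²+504² = 461041 = 679² → right
(53,79,116): 53²+79² = 9050 < 13456 = 116² → obtuse
(116,119,83): 83²+116² = 20345 > 14161 = 119² → acute
(15,26,19): 15²+19² = 586 < 676 = 26² → obtuse
1 of the 4 is acute.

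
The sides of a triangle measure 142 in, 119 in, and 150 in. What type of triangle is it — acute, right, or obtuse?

Compare the square of the longest side to the sum of squares of the other two: 119² + 142² = 34325 > 22500 = 150².

acute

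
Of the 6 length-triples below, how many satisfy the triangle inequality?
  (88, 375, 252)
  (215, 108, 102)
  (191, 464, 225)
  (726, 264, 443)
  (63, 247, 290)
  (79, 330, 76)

1

(88,252,375): 88+252 ≤ 375 → not valid
(102,108,215): 102+108 ≤ 215 → not valid
(191,225,464): 191+225 ≤ 464 → not valid
(264,443,726): 264+443 ≤ 726 → not valid
(63,247,290): 63+247 > 290 → valid
(76,79,330): 76+79 ≤ 330 → not valid
1 of the 6 triples forms a triangle.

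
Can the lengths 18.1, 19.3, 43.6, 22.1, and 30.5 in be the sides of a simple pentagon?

Yes

A pentagon exists iff every side is shorter than the sum of the others — equivalently, the longest side is less than the sum of the rest.
Longest side 43.6 < 90.0 (sum of the remaining 4), so yes.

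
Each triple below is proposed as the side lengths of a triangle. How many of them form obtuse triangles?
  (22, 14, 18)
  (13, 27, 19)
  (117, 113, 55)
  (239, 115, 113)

1

(22,14,18): 14²+18² = 520 > 484 = 22² → acute
(13,27,19): 13²+19² = 530 < 729 = 27² → obtuse
(117,113,55): 55²+113² = 15794 > 13689 = 117² → acute
(239,115,113): 113+115 ≤ 239, not a triangle
1 of the 4 is obtuse.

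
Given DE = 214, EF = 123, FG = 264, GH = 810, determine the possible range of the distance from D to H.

209 ≤ DH ≤ 1411

The maximum is all hops collinear in one direction: 214 + 123 + 264 + 810 = 1411.
The longest hop is 810; the others sum to 601. Folding the others back against it leaves at least 810 − 601 = 209.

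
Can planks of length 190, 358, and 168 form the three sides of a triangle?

The two shorter sides sum to 358, exactly equal to the longest side 358.
That gives only a degenerate (flat) triangle — the inequality must be strict.

No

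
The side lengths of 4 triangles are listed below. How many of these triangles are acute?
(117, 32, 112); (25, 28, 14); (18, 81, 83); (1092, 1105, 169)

(117,32,112): 32²+112² = 13568 < 13689 = 117² → obtuse
(25,28,14): 14²+25² = 821 > 784 = 28² → acute
(18,81,83): 18²+81² = 6885 < 6889 = 83² → obtuse
(1092,1105,169): 169²+1092² = 1221025 = 1105² → right
1 of the 4 is acute.

1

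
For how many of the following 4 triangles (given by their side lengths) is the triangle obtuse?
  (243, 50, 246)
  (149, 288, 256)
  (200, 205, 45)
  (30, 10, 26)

1

(243,50,246): 50²+243² = 61549 > 60516 = 246² → acute
(149,288,256): 149²+256² = 87737 > 82944 = 288² → acute
(200,205,45): 45²+200² = 42025 = 205² → right
(30,10,26): 10²+26² = 776 < 900 = 30² → obtuse
1 of the 4 is obtuse.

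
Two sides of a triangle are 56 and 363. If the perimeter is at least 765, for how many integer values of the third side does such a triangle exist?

Triangle inequality: 307 < x < 419. Perimeter ≥ 765 gives x ≥ 765 − 56 − 363 = 346.
So 346 ≤ x < 419; integers 346 through 418: 73 values.

73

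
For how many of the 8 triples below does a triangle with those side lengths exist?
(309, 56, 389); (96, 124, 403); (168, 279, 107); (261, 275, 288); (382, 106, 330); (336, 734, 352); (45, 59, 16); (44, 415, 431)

(56,309,389): 56+309 ≤ 389 → not valid
(96,124,403): 96+124 ≤ 403 → not valid
(107,168,279): 107+168 ≤ 279 → not valid
(261,275,288): 261+275 > 288 → valid
(106,330,382): 106+330 > 382 → valid
(336,352,734): 336+352 ≤ 734 → not valid
(16,45,59): 16+45 > 59 → valid
(44,415,431): 44+415 > 431 → valid
4 of the 8 triples form a triangle.

4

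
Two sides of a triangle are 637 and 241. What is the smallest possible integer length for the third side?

The third side must be strictly greater than |637 − 241| = 396.
The smallest integer above 396 is 397.

397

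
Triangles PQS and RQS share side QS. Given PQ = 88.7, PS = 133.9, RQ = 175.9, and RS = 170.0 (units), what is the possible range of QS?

From triangle PQS: |88.7 − 133.9| < QS < 88.7 + 133.9, i.e. 45.2 < QS < 222.6.
From triangle RQS: 5.9 < QS < 345.9.
Both must hold, so QS lies in the intersection.

45.2 < QS < 222.6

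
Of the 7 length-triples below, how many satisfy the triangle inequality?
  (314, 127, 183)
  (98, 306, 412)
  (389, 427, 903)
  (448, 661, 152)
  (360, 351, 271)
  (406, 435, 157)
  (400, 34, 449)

2

(127,183,314): 127+183 ≤ 314 → not valid
(98,306,412): 98+306 ≤ 412 → not valid
(389,427,903): 389+427 ≤ 903 → not valid
(152,448,661): 152+448 ≤ 661 → not valid
(271,351,360): 271+351 > 360 → valid
(157,406,435): 157+406 > 435 → valid
(34,400,449): 34+400 ≤ 449 → not valid
2 of the 7 triples form a triangle.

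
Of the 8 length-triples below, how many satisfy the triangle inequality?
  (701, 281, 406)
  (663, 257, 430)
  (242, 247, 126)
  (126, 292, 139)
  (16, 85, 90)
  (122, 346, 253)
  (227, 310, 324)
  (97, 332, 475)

5

(281,406,701): 281+406 ≤ 701 → not valid
(257,430,663): 257+430 > 663 → valid
(126,242,247): 126+242 > 247 → valid
(126,139,292): 126+139 ≤ 292 → not valid
(16,85,90): 16+85 > 90 → valid
(122,253,346): 122+253 > 346 → valid
(227,310,324): 227+310 > 324 → valid
(97,332,475): 97+332 ≤ 475 → not valid
5 of the 8 triples form a triangle.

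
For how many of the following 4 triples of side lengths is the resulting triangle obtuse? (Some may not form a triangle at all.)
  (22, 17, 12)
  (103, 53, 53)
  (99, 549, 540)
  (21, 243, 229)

3

(22,17,12): 12²+17² = 433 < 484 = 22² → obtuse
(103,53,53): 53²+53² = 5618 < 10609 = 103² → obtuse
(99,549,540): 99²+540² = 301401 = 549² → right
(21,243,229): 21²+229² = 52882 < 59049 = 243² → obtuse
3 of the 4 are obtuse.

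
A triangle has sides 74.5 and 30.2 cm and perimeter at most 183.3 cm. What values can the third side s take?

Triangle inequality alone gives 44.3 < s < 104.7.
The perimeter condition gives s ≤ 183.3 − 74.5 − 30.2 = 78.6.
Intersecting the two: 44.3 < s ≤ 78.6.

44.3 < s ≤ 78.6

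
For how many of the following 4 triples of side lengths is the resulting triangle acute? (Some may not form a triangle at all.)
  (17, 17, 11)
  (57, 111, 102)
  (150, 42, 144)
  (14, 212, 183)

2

(17,17,11): 11²+17² = 410 > 289 = 17² → acute
(57,111,102): 57²+102² = 13653 > 12321 = 111² → acute
(150,42,144): 42²+144² = 22500 = 150² → right
(14,212,183): 14+183 ≤ 212, not a triangle
2 of the 4 are acute.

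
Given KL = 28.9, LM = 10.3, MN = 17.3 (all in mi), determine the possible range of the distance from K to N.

1.3 ≤ KN ≤ 56.5 mi

The maximum is all hops collinear in one direction: 28.9 + 10.3 + 17.3 = 56.5.
The longest hop is 28.9; the others sum to 27.6. Folding the others back against it leaves at least 28.9 − 27.6 = 1.3.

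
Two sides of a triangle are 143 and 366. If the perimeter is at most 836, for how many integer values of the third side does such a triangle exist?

104

Triangle inequality: 223 < x < 509. Perimeter ≤ 836 gives x ≤ 836 − 143 − 366 = 327.
So 223 < x ≤ 327; integers 224 through 327: 104 values.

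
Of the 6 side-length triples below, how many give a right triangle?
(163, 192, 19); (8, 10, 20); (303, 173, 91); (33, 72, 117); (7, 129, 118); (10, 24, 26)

1

(163,192,19): 19+163 ≤ 192, not a triangle
(8,10,20): 8+10 ≤ 20, not a triangle
(303,173,91): 91+173 ≤ 303, not a triangle
(33,72,117): 33+72 ≤ 117, not a triangle
(7,129,118): 7+118 ≤ 129, not a triangle
(10,24,26): 10²+24² = 676 = 26² → right
1 of the 6 is right.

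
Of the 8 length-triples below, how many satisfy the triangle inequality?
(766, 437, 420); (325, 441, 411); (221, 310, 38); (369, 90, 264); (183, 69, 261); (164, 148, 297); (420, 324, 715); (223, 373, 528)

5

(420,437,766): 420+437 > 766 → valid
(325,411,441): 325+411 > 441 → valid
(38,221,310): 38+221 ≤ 310 → not valid
(90,264,369): 90+264 ≤ 369 → not valid
(69,183,261): 69+183 ≤ 261 → not valid
(148,164,297): 148+164 > 297 → valid
(324,420,715): 324+420 > 715 → valid
(223,373,528): 223+373 > 528 → valid
5 of the 8 triples form a triangle.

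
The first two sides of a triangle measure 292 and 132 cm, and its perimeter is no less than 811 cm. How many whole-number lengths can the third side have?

37

Triangle inequality: 160 < x < 424. Perimeter ≥ 811 gives x ≥ 811 − 292 − 132 = 387.
So 387 ≤ x < 424; integers 387 through 423: 37 values.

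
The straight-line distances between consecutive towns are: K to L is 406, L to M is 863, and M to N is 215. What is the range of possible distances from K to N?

242 ≤ KN ≤ 1484

The maximum is all hops collinear in one direction: 406 + 863 + 215 = 1484.
The longest hop is 863; the others sum to 621. Folding the others back against it leaves at least 863 − 621 = 242.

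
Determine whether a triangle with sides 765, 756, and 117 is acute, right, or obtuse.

right

Compare the square of the longest side to the sum of squares of the other two: 117² + 756² = 585225 = 765².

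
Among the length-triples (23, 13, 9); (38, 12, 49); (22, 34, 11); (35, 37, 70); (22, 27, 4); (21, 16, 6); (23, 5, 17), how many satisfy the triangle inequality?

3

(9,13,23): 9+13 ≤ 23 → not valid
(12,38,49): 12+38 > 49 → valid
(11,22,34): 11+22 ≤ 34 → not valid
(35,37,70): 35+37 > 70 → valid
(4,22,27): 4+22 ≤ 27 → not valid
(6,16,21): 6+16 > 21 → valid
(5,17,23): 5+17 ≤ 23 → not valid
3 of the 7 triples form a triangle.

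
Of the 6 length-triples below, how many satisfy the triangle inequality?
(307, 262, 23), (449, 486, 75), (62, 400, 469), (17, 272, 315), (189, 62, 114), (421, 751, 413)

(23,262,307): 23+262 ≤ 307 → not valid
(75,449,486): 75+449 > 486 → valid
(62,400,469): 62+400 ≤ 469 → not valid
(17,272,315): 17+272 ≤ 315 → not valid
(62,114,189): 62+114 ≤ 189 → not valid
(413,421,751): 413+421 > 751 → valid
2 of the 6 triples form a triangle.

2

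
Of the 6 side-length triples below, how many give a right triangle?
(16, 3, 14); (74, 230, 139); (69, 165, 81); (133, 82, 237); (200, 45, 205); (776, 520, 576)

(16,3,14): 3²+14² = 205 < 256 = 16² → obtuse
(74,230,139): 74+139 ≤ 230, not a triangle
(69,165,81): 69+81 ≤ 165, not a triangle
(133,82,237): 82+133 ≤ 237, not a triangle
(200,45,205): 45²+200² = 42025 = 205² → right
(776,520,576): 520²+576² = 602176 = 776² → right
2 of the 6 are right.

2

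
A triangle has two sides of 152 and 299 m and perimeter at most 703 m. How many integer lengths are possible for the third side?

105

Triangle inequality: 147 < x < 451. Perimeter ≤ 703 gives x ≤ 703 − 152 − 299 = 252.
So 147 < x ≤ 252; integers 148 through 252: 105 values.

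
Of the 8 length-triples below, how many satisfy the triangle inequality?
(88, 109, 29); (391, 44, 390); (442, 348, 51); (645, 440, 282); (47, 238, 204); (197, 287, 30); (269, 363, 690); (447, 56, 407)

5

(29,88,109): 29+88 > 109 → valid
(44,390,391): 44+390 > 391 → valid
(51,348,442): 51+348 ≤ 442 → not valid
(282,440,645): 282+440 > 645 → valid
(47,204,238): 47+204 > 238 → valid
(30,197,287): 30+197 ≤ 287 → not valid
(269,363,690): 269+363 ≤ 690 → not valid
(56,407,447): 56+407 > 447 → valid
5 of the 8 triples form a triangle.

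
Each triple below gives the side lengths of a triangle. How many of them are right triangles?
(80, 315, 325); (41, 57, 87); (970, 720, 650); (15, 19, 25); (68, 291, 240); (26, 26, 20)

2

(80,315,325): 80²+315² = 105625 = 325² → right
(41,57,87): 41²+57² = 4930 < 7569 = 87² → obtuse
(970,720,650): 650²+720² = 940900 = 970² → right
(15,19,25): 15²+19² = 586 < 625 = 25² → obtuse
(68,291,240): 68²+240² = 62224 < 84681 = 291² → obtuse
(26,26,20): 20²+26² = 1076 > 676 = 26² → acute
2 of the 6 are right.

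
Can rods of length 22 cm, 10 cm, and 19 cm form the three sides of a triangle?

The longest side is 22, and the other two sum to 29.
Since 29 > 22, the triangle inequality holds.

Yes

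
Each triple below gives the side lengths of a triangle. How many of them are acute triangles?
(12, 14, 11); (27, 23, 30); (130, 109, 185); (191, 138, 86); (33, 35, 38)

(12,14,11): 11²+12² = 265 > 196 = 14² → acute
(27,23,30): 23²+27² = 1258 > 900 = 30² → acute
(130,109,185): 109²+130² = 28781 < 34225 = 185² → obtuse
(191,138,86): 86²+138² = 26440 < 36481 = 191² → obtuse
(33,35,38): 33²+35² = 2314 > 1444 = 38² → acute
3 of the 5 are acute.

3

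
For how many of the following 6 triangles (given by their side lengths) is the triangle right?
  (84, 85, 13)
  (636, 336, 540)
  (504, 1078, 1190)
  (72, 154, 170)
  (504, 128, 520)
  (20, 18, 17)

5

(84,85,13): 13²+84² = 7225 = 85² → right
(636,336,540): 336²+540² = 404496 = 636² → right
(504,1078,1190): 504²+1078² = 1416100 = 1190² → right
(72,154,170): 72²+154² = 28900 = 170² → right
(504,128,520): 128²+504² = 270400 = 520² → right
(20,18,17): 17²+18² = 613 > 400 = 20² → acute
5 of the 6 are right.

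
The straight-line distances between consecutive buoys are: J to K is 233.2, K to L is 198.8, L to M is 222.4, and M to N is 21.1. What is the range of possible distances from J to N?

0 ≤ JN ≤ 675.5

The maximum is all hops collinear in one direction: 233.2 + 198.8 + 222.4 + 21.1 = 675.5.
The longest hop is 233.2; the others sum to 442.3. Since 233.2 ≤ 442.3, the path can fold back on itself completely, so the minimum distance is 0.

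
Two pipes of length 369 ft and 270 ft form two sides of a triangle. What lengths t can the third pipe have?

By the triangle inequality, t must be less than 369 + 270 = 639 and greater than |369 − 270| = 99.

99 < t < 639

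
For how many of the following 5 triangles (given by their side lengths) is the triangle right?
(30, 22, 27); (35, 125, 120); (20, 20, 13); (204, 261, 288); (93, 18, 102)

1

(30,22,27): 22²+27² = 1213 > 900 = 30² → acute
(35,125,120): 35²+120² = 15625 = 125² → right
(20,20,13): 13²+20² = 569 > 400 = 20² → acute
(204,261,288): 204²+261² = 109737 > 82944 = 288² → acute
(93,18,102): 18²+93² = 8973 < 10404 = 102² → obtuse
1 of the 5 is right.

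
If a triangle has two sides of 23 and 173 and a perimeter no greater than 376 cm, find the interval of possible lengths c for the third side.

Triangle inequality alone gives 150 < c < 196.
The perimeter condition gives c ≤ 376 − 23 − 173 = 180.
Intersecting the two: 150 < c ≤ 180.

150 < c ≤ 180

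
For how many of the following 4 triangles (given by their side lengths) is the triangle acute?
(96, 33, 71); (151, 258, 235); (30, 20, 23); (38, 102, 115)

(96,33,71): 33²+71² = 6130 < 9216 = 96² → obtuse
(151,258,235): 151²+235² = 78026 > 66564 = 258² → acute
(30,20,23): 20²+23² = 929 > 900 = 30² → acute
(38,102,115): 38²+102² = 11848 < 13225 = 115² → obtuse
2 of the 4 are acute.

2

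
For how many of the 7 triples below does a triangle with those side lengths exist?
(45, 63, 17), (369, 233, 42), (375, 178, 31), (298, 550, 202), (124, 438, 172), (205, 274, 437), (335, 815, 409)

(17,45,63): 17+45 ≤ 63 → not valid
(42,233,369): 42+233 ≤ 369 → not valid
(31,178,375): 31+178 ≤ 375 → not valid
(202,298,550): 202+298 ≤ 550 → not valid
(124,172,438): 124+172 ≤ 438 → not valid
(205,274,437): 205+274 > 437 → valid
(335,409,815): 335+409 ≤ 815 → not valid
1 of the 7 triples forms a triangle.

1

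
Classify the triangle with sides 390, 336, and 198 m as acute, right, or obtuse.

right

Compare the square of the longest side to the sum of squares of the other two: 198² + 336² = 152100 = 390².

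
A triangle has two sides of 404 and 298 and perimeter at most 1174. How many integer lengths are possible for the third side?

Triangle inequality: 106 < x < 702. Perimeter ≤ 1174 gives x ≤ 1174 − 404 − 298 = 472.
So 106 < x ≤ 472; integers 107 through 472: 366 values.

366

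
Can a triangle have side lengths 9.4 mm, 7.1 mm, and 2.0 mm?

No

The longest side is 9.4, but the other two sum to only 9.1.
9.1 < 9.4, so the triangle inequality fails.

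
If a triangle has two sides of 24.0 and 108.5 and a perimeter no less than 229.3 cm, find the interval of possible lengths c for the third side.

96.8 ≤ c < 132.5

Triangle inequality alone gives 84.5 < c < 132.5.
The perimeter condition gives c ≥ 229.3 − 24.0 − 108.5 = 96.8.
Intersecting the two: 96.8 ≤ c < 132.5.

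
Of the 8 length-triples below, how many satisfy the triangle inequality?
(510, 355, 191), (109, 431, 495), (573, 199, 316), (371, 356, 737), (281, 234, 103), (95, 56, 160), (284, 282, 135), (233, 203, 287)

(191,355,510): 191+355 > 510 → valid
(109,431,495): 109+431 > 495 → valid
(199,316,573): 199+316 ≤ 573 → not valid
(356,371,737): 356+371 ≤ 737 → not valid
(103,234,281): 103+234 > 281 → valid
(56,95,160): 56+95 ≤ 160 → not valid
(135,282,284): 135+282 > 284 → valid
(203,233,287): 203+233 > 287 → valid
5 of the 8 triples form a triangle.

5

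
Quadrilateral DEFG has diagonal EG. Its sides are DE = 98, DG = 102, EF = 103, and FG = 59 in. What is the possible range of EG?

From triangle DEG: |98 − 102| < EG < 98 + 102, i.e. 4 < EG < 200.
From triangle FEG: 44 < EG < 162.
Both must hold, so EG lies in the intersection.

44 < EG < 162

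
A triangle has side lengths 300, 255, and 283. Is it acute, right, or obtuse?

acute

Compare the square of the longest side to the sum of squares of the other two: 255² + 283² = 145114 > 90000 = 300².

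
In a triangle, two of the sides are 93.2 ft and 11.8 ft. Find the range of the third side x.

81.4 < x < 105.0

By the triangle inequality, x must be less than 93.2 + 11.8 = 105.0 and greater than |93.2 − 11.8| = 81.4.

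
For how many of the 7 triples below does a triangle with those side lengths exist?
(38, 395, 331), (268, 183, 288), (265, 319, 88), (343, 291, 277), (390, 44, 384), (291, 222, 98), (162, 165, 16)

6

(38,331,395): 38+331 ≤ 395 → not valid
(183,268,288): 183+268 > 288 → valid
(88,265,319): 88+265 > 319 → valid
(277,291,343): 277+291 > 343 → valid
(44,384,390): 44+384 > 390 → valid
(98,222,291): 98+222 > 291 → valid
(16,162,165): 16+162 > 165 → valid
6 of the 7 triples form a triangle.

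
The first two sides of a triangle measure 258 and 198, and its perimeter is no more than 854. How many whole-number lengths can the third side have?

Triangle inequality: 60 < x < 456. Perimeter ≤ 854 gives x ≤ 854 − 258 − 198 = 398.
So 60 < x ≤ 398; integers 61 through 398: 338 values.

338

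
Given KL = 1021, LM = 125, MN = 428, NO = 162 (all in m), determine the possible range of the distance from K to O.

The maximum is all hops collinear in one direction: 1021 + 125 + 428 + 162 = 1736.
The longest hop is 1021; the others sum to 715. Folding the others back against it leaves at least 1021 − 715 = 306.

306 ≤ KO ≤ 1736 m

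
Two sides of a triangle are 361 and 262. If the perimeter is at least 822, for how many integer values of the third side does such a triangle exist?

424

Triangle inequality: 99 < x < 623. Perimeter ≥ 822 gives x ≥ 822 − 361 − 262 = 199.
So 199 ≤ x < 623; integers 199 through 622: 424 values.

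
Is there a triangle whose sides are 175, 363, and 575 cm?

The longest side is 575, but the other two sum to only 538.
538 < 575, so the triangle inequality fails.

No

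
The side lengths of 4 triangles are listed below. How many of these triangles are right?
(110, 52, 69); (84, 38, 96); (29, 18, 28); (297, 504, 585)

1

(110,52,69): 52²+69² = 7465 < 12100 = 110² → obtuse
(84,38,96): 38²+84² = 8500 < 9216 = 96² → obtuse
(29,18,28): 18²+28² = 1108 > 841 = 29² → acute
(297,504,585): 297²+504² = 342225 = 585² → right
1 of the 4 is right.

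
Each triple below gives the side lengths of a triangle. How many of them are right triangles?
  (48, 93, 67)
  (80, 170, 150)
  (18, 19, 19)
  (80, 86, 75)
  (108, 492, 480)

2

(48,93,67): 48²+67² = 6793 < 8649 = 93² → obtuse
(80,170,150): 80²+150² = 28900 = 170² → right
(18,19,19): 18²+19² = 685 > 361 = 19² → acute
(80,86,75): 75²+80² = 12025 > 7396 = 86² → acute
(108,492,480): 108²+480² = 242064 = 492² → right
2 of the 5 are right.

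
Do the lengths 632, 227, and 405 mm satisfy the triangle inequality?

The two shorter sides sum to 632, exactly equal to the longest side 632.
That gives only a degenerate (flat) triangle — the inequality must be strict.

No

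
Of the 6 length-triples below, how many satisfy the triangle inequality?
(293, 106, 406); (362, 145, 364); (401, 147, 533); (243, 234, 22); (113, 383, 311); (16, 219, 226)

5

(106,293,406): 106+293 ≤ 406 → not valid
(145,362,364): 145+362 > 364 → valid
(147,401,533): 147+401 > 533 → valid
(22,234,243): 22+234 > 243 → valid
(113,311,383): 113+311 > 383 → valid
(16,219,226): 16+219 > 226 → valid
5 of the 6 triples form a triangle.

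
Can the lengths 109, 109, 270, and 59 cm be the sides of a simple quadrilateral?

Yes

A quadrilateral exists iff every side is shorter than the sum of the others — equivalently, the longest side is less than the sum of the rest.
Longest side 270 < 277 (sum of the remaining 3), so yes.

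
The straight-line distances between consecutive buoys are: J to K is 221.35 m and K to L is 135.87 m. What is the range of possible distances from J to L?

85.48 ≤ JL ≤ 357.22 m

By the triangle inequality, |221.35 − 135.87| ≤ JL ≤ 221.35 + 135.87.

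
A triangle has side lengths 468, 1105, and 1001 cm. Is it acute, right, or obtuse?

right

Compare the square of the longest side to the sum of squares of the other two: 468² + 1001² = 1221025 = 1105².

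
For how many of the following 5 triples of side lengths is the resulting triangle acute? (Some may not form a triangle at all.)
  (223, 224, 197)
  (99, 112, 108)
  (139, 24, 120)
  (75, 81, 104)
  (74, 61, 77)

(223,224,197): 197²+223² = 88538 > 50176 = 224² → acute
(99,112,108): 99²+108² = 21465 > 12544 = 112² → acute
(139,24,120): 24²+120² = 14976 < 19321 = 139² → obtuse
(75,81,104): 75²+81² = 12186 > 10816 = 104² → acute
(74,61,77): 61²+74² = 9197 > 5929 = 77² → acute
4 of the 5 are acute.

4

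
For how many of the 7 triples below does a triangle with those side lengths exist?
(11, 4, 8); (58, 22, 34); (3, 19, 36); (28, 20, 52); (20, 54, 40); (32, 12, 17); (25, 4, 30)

(4,8,11): 4+8 > 11 → valid
(22,34,58): 22+34 ≤ 58 → not valid
(3,19,36): 3+19 ≤ 36 → not valid
(20,28,52): 20+28 ≤ 52 → not valid
(20,40,54): 20+40 > 54 → valid
(12,17,32): 12+17 ≤ 32 → not valid
(4,25,30): 4+25 ≤ 30 → not valid
2 of the 7 triples form a triangle.

2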